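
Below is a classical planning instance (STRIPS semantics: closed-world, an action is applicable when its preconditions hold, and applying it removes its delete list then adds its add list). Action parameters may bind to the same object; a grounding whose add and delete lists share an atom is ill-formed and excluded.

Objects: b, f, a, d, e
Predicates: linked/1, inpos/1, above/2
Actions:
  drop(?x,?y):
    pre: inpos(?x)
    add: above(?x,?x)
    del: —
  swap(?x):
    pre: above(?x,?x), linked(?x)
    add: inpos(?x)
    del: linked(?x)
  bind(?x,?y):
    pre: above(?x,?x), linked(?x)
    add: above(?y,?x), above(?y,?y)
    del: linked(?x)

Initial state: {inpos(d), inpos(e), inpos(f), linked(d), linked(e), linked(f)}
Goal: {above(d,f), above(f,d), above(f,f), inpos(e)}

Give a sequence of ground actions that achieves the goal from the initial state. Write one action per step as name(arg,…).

1. drop(f,b)  →  {above(f,f), inpos(d), inpos(e), inpos(f), linked(d), linked(e), linked(f)}
2. bind(f,d)  →  {above(d,d), above(d,f), above(f,f), inpos(d), inpos(e), inpos(f), linked(d), linked(e)}
3. bind(d,f)  →  {above(d,d), above(d,f), above(f,d), above(f,f), inpos(d), inpos(e), inpos(f), linked(e)}

drop(f,b); bind(f,d); bind(d,f)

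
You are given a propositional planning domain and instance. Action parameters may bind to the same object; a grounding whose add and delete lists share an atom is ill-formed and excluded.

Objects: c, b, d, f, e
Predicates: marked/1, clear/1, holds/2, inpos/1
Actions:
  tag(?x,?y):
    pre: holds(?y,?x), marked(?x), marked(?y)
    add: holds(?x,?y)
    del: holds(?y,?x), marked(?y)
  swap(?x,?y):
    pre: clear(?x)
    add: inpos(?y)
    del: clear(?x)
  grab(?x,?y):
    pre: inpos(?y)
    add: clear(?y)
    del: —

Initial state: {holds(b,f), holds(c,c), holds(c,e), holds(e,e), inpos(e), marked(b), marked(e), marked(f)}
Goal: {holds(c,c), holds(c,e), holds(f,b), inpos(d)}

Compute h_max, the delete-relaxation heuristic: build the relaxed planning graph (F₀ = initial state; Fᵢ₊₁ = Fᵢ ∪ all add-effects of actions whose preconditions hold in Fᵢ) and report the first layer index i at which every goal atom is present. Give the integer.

2

F0 = init (8 atoms)
F1 = F0 ∪ {clear(e), holds(f,b)}  (10 atoms)
F2 = F1 ∪ {inpos(b), inpos(c), inpos(d), inpos(f)}  (14 atoms)
goal ⊆ F2  ⇒  h_max = 2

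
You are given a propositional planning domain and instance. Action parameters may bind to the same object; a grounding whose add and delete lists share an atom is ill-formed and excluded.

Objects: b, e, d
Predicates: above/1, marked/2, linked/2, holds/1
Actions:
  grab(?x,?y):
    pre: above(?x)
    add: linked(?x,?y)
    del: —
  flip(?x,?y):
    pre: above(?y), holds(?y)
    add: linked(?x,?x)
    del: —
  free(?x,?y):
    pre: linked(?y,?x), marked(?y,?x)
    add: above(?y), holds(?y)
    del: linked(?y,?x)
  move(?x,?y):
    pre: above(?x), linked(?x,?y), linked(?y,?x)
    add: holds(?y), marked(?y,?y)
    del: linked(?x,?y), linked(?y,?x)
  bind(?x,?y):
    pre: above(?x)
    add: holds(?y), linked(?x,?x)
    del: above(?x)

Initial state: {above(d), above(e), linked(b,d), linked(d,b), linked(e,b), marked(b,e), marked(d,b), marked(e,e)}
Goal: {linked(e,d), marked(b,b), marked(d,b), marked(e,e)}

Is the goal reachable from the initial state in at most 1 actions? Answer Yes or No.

No

1. grab(e,d)  →  {above(d), above(e), linked(b,d), linked(d,b), linked(e,b), linked(e,d), marked(b,e), marked(d,b), marked(e,e)}
2. move(d,b)  →  {above(d), above(e), holds(b), linked(e,b), linked(e,d), marked(b,b), marked(b,e), marked(d,b), marked(e,e)}
optimal plan length = 2; 2 > 1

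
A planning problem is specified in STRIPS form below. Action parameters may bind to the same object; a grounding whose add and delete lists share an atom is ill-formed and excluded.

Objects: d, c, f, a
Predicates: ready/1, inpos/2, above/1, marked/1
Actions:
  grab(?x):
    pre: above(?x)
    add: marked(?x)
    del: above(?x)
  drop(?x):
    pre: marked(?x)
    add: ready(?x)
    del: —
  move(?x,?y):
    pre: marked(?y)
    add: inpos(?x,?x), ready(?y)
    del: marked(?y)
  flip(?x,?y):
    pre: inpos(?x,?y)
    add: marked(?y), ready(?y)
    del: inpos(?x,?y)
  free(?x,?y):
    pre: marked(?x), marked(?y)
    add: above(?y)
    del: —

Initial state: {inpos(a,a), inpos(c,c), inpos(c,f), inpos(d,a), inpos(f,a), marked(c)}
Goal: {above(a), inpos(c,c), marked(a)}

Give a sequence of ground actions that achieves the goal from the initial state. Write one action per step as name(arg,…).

flip(d,a); free(c,a)

1. flip(d,a)  →  {inpos(a,a), inpos(c,c), inpos(c,f), inpos(f,a), marked(a), marked(c), ready(a)}
2. free(c,a)  →  {above(a), inpos(a,a), inpos(c,c), inpos(c,f), inpos(f,a), marked(a), marked(c), ready(a)}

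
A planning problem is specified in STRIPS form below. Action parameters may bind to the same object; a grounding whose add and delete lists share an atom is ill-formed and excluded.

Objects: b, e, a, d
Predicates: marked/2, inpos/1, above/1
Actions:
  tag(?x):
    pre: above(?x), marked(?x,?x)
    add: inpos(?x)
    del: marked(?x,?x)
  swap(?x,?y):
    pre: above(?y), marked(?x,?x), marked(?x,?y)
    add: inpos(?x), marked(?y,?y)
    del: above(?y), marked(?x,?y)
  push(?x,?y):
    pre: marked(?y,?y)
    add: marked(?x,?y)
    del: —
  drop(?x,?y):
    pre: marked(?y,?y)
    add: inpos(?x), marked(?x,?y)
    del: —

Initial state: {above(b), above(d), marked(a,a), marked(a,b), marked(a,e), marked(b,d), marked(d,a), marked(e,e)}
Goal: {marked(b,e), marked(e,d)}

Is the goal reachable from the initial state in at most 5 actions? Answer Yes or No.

Yes

1. swap(a,b)  →  {above(d), inpos(a), marked(a,a), marked(a,e), marked(b,b), marked(b,d), marked(d,a), marked(e,e)}
2. swap(b,d)  →  {inpos(a), inpos(b), marked(a,a), marked(a,e), marked(b,b), marked(d,a), marked(d,d), marked(e,e)}
3. push(b,e)  →  {inpos(a), inpos(b), marked(a,a), marked(a,e), marked(b,b), marked(b,e), marked(d,a), marked(d,d), marked(e,e)}
4. push(e,d)  →  {inpos(a), inpos(b), marked(a,a), marked(a,e), marked(b,b), marked(b,e), marked(d,a), marked(d,d), marked(e,d), marked(e,e)}
optimal plan length = 4; 4 ≤ 5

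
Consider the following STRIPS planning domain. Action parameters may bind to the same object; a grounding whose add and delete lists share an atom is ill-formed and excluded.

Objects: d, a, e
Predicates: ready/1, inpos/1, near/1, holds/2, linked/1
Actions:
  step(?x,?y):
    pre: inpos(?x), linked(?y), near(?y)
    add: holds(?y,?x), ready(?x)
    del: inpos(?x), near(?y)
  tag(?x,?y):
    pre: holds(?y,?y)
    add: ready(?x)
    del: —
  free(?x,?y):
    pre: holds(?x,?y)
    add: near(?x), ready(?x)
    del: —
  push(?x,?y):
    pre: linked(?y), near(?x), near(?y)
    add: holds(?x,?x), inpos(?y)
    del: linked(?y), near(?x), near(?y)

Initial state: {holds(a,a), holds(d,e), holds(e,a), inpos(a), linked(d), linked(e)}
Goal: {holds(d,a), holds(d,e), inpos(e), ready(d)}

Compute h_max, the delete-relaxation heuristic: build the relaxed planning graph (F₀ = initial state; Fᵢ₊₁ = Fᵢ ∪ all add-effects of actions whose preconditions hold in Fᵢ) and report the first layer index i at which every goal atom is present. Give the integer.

F0 = init (6 atoms)
F1 = F0 ∪ {near(a), near(d), near(e), ready(a), ready(d), ready(e)}  (12 atoms)
F2 = F1 ∪ {holds(d,a), holds(d,d), holds(e,e), inpos(d), inpos(e)}  (17 atoms)
goal ⊆ F2  ⇒  h_max = 2

2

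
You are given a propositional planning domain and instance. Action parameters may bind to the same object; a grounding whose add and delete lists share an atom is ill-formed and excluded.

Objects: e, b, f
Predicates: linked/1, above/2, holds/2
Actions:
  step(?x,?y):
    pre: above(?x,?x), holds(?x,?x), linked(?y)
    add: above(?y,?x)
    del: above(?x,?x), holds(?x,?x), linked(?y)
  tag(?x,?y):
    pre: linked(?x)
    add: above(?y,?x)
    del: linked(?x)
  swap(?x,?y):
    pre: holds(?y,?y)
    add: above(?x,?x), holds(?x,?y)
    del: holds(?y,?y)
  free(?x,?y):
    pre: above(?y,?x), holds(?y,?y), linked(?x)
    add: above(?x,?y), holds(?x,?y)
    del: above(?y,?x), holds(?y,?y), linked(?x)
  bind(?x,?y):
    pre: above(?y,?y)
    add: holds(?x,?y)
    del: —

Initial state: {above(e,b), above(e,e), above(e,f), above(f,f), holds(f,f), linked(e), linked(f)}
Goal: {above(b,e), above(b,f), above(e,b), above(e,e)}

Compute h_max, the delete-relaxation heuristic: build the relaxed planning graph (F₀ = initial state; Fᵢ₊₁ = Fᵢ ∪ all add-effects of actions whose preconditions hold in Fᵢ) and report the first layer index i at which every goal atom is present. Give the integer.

F0 = init (7 atoms)
F1 = F0 ∪ {above(b,b), above(b,e), above(b,f), above(f,e), holds(b,e), holds(b,f), holds(e,e), holds(e,f), holds(f,e)}  (16 atoms)
goal ⊆ F1  ⇒  h_max = 1

1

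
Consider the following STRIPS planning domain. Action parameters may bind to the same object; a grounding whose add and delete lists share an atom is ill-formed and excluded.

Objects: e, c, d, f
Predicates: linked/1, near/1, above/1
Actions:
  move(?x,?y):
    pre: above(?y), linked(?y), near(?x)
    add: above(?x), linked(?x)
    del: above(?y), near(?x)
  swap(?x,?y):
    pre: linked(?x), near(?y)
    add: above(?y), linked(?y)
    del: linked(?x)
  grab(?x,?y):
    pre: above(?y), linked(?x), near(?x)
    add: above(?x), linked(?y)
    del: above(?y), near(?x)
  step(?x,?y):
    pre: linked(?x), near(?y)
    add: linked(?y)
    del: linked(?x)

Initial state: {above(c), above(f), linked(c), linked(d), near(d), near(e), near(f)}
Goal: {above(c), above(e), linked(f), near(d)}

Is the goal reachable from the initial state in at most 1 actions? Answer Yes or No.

1. swap(c,e)  →  {above(c), above(e), above(f), linked(d), linked(e), near(d), near(e), near(f)}
2. swap(e,f)  →  {above(c), above(e), above(f), linked(d), linked(f), near(d), near(e), near(f)}
optimal plan length = 2; 2 > 1

No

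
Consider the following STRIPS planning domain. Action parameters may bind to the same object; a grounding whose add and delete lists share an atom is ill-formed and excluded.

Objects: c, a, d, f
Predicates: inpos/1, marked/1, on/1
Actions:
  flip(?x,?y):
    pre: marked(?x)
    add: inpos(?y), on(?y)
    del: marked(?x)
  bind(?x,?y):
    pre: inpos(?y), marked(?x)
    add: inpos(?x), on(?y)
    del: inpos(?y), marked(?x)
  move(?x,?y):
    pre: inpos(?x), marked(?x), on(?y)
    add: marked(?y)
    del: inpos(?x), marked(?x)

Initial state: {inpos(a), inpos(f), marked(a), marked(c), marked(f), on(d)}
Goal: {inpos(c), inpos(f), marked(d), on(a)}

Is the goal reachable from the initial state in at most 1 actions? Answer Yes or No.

1. flip(c,c)  →  {inpos(a), inpos(c), inpos(f), marked(a), marked(f), on(c), on(d)}
2. flip(f,a)  →  {inpos(a), inpos(c), inpos(f), marked(a), on(a), on(c), on(d)}
3. move(a,d)  →  {inpos(c), inpos(f), marked(d), on(a), on(c), on(d)}
optimal plan length = 3; 3 > 1

No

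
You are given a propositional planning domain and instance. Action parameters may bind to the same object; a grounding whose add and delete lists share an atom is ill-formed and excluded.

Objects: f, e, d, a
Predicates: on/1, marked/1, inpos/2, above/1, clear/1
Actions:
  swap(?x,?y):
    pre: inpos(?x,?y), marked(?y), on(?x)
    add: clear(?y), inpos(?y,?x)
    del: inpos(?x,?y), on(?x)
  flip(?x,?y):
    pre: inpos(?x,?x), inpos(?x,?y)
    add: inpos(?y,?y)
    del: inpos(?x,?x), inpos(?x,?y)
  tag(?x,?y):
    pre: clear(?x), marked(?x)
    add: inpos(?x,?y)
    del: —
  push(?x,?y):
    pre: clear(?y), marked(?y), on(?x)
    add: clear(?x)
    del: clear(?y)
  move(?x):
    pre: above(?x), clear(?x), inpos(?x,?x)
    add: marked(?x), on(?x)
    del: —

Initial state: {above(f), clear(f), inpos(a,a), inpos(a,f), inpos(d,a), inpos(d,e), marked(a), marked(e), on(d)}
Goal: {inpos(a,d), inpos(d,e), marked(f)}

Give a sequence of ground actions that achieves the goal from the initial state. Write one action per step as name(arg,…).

1. swap(d,a)  →  {above(f), clear(a), clear(f), inpos(a,a), inpos(a,d), inpos(a,f), inpos(d,e), marked(a), marked(e)}
2. flip(a,f)  →  {above(f), clear(a), clear(f), inpos(a,d), inpos(d,e), inpos(f,f), marked(a), marked(e)}
3. move(f)  →  {above(f), clear(a), clear(f), inpos(a,d), inpos(d,e), inpos(f,f), marked(a), marked(e), marked(f), on(f)}

swap(d,a); flip(a,f); move(f)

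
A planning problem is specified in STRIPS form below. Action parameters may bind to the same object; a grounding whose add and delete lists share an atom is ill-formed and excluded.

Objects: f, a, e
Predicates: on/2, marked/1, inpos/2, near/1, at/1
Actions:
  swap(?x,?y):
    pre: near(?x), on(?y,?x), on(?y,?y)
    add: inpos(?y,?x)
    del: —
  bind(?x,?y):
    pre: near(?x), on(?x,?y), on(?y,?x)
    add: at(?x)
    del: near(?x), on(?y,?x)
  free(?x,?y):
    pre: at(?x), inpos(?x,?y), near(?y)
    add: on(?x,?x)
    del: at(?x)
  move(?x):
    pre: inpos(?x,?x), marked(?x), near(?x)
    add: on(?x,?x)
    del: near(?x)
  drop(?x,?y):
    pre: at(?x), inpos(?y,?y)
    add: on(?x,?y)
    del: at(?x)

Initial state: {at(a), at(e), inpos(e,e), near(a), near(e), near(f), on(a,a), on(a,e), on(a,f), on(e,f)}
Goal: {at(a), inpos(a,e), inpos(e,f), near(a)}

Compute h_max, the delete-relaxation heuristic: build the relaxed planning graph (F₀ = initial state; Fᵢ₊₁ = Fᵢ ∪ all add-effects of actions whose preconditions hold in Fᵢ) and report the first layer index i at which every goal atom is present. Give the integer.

F0 = init (10 atoms)
F1 = F0 ∪ {inpos(a,a), inpos(a,e), inpos(a,f), on(e,e)}  (14 atoms)
F2 = F1 ∪ {inpos(e,f), on(e,a)}  (16 atoms)
goal ⊆ F2  ⇒  h_max = 2

2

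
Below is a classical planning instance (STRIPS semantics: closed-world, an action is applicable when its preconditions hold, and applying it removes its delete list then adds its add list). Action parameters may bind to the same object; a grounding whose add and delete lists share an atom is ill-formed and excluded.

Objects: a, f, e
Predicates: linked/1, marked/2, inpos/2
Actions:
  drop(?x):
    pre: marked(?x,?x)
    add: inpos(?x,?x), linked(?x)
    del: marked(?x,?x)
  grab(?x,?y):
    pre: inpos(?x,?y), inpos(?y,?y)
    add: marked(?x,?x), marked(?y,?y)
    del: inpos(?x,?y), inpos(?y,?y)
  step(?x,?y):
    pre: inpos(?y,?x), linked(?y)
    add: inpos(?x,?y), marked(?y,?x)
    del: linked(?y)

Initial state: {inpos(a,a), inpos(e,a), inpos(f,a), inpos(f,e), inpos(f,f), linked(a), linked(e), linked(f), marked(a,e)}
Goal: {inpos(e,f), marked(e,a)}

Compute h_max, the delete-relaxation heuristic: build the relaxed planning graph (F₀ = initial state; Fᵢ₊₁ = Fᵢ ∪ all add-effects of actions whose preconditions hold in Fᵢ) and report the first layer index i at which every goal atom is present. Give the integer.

1

F0 = init (9 atoms)
F1 = F0 ∪ {inpos(a,e), inpos(a,f), inpos(e,f), marked(a,a), marked(e,a), marked(e,e), marked(f,a), marked(f,e), marked(f,f)}  (18 atoms)
goal ⊆ F1  ⇒  h_max = 1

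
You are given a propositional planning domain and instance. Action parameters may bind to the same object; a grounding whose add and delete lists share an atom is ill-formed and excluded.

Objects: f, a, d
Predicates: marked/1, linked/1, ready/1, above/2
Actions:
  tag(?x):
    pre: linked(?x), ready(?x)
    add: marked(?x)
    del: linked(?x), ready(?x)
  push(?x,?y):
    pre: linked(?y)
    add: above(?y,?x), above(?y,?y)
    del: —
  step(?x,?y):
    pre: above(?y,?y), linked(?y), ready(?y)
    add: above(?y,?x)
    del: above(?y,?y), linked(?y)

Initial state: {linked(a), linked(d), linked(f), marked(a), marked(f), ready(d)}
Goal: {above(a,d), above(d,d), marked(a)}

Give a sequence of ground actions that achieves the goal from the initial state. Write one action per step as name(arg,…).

1. push(f,d)  →  {above(d,d), above(d,f), linked(a), linked(d), linked(f), marked(a), marked(f), ready(d)}
2. push(d,a)  →  {above(a,a), above(a,d), above(d,d), above(d,f), linked(a), linked(d), linked(f), marked(a), marked(f), ready(d)}

push(f,d); push(d,a)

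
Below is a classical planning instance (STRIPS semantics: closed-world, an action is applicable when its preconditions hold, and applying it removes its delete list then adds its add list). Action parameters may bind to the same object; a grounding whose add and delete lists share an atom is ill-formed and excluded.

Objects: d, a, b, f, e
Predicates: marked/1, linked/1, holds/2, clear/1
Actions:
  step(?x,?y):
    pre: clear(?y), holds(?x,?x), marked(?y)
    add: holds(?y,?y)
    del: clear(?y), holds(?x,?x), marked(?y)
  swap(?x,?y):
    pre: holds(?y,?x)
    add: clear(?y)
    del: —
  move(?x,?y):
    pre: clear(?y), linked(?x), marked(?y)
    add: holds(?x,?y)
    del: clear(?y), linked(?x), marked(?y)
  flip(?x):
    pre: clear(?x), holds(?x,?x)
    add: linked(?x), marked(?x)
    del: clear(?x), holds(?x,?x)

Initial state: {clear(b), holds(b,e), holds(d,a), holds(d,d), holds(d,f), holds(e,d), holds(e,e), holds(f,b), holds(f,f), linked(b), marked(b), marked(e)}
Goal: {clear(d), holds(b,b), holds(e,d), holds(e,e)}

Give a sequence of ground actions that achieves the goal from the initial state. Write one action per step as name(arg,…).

1. step(d,b)  →  {holds(b,b), holds(b,e), holds(d,a), holds(d,f), holds(e,d), holds(e,e), holds(f,b), holds(f,f), linked(b), marked(e)}
2. swap(a,d)  →  {clear(d), holds(b,b), holds(b,e), holds(d,a), holds(d,f), holds(e,d), holds(e,e), holds(f,b), holds(f,f), linked(b), marked(e)}

step(d,b); swap(a,d)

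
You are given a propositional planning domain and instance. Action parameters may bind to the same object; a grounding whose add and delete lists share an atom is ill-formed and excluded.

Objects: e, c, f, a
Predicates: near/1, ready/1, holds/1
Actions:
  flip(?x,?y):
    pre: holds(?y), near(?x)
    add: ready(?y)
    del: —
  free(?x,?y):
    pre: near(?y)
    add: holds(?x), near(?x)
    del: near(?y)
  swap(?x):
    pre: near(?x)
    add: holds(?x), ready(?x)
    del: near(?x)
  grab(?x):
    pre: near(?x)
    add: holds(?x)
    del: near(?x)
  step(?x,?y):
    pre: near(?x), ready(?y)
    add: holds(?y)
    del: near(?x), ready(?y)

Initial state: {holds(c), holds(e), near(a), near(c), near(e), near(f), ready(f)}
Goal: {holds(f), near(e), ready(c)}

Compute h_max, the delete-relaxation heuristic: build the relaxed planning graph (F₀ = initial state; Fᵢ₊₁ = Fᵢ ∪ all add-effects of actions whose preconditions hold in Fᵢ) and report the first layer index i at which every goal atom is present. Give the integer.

F0 = init (7 atoms)
F1 = F0 ∪ {holds(a), holds(f), ready(a), ready(c), ready(e)}  (12 atoms)
goal ⊆ F1  ⇒  h_max = 1

1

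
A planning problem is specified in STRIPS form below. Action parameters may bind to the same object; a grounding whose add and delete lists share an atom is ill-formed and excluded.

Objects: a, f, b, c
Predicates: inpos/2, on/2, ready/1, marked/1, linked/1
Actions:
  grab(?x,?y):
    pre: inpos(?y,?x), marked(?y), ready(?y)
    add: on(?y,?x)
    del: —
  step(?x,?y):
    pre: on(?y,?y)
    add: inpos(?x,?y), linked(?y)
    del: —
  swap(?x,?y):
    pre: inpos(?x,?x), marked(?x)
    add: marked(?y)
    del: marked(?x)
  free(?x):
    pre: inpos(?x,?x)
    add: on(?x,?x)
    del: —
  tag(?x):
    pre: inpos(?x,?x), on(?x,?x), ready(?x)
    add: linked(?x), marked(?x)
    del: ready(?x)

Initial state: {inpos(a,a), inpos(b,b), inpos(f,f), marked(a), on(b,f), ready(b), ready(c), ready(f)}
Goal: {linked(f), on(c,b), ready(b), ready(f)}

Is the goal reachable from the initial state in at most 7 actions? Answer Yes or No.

Yes

1. swap(a,c)  →  {inpos(a,a), inpos(b,b), inpos(f,f), marked(c), on(b,f), ready(b), ready(c), ready(f)}
2. free(f)  →  {inpos(a,a), inpos(b,b), inpos(f,f), marked(c), on(b,f), on(f,f), ready(b), ready(c), ready(f)}
3. step(a,f)  →  {inpos(a,a), inpos(a,f), inpos(b,b), inpos(f,f), linked(f), marked(c), on(b,f), on(f,f), ready(b), ready(c), ready(f)}
4. free(b)  →  {inpos(a,a), inpos(a,f), inpos(b,b), inpos(f,f), linked(f), marked(c), on(b,b), on(b,f), on(f,f), ready(b), ready(c), ready(f)}
5. step(c,b)  →  {inpos(a,a), inpos(a,f), inpos(b,b), inpos(c,b), inpos(f,f), linked(b), linked(f), marked(c), on(b,b), on(b,f), on(f,f), ready(b), ready(c), ready(f)}
6. grab(b,c)  →  {inpos(a,a), inpos(a,f), inpos(b,b), inpos(c,b), inpos(f,f), linked(b), linked(f), marked(c), on(b,b), on(b,f), on(c,b), on(f,f), ready(b), ready(c), ready(f)}
optimal plan length = 6; 6 ≤ 7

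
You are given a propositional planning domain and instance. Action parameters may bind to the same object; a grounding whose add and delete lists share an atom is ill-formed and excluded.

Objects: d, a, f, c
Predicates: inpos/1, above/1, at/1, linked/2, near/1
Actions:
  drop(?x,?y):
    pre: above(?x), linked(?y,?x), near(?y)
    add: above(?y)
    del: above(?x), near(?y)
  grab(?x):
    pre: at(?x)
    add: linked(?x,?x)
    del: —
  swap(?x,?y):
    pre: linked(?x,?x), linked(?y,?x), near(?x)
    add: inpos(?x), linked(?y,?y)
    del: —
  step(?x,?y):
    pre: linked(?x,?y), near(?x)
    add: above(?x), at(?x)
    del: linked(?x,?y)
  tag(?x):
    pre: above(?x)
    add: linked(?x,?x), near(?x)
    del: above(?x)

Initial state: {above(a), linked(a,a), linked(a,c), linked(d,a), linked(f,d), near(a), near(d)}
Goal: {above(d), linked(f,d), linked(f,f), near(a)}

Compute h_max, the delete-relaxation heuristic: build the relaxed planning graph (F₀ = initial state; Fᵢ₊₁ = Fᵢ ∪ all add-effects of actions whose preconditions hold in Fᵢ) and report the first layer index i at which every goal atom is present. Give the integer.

2

F0 = init (7 atoms)
F1 = F0 ∪ {above(d), at(a), at(d), inpos(a), linked(d,d)}  (12 atoms)
F2 = F1 ∪ {inpos(d), linked(f,f)}  (14 atoms)
goal ⊆ F2  ⇒  h_max = 2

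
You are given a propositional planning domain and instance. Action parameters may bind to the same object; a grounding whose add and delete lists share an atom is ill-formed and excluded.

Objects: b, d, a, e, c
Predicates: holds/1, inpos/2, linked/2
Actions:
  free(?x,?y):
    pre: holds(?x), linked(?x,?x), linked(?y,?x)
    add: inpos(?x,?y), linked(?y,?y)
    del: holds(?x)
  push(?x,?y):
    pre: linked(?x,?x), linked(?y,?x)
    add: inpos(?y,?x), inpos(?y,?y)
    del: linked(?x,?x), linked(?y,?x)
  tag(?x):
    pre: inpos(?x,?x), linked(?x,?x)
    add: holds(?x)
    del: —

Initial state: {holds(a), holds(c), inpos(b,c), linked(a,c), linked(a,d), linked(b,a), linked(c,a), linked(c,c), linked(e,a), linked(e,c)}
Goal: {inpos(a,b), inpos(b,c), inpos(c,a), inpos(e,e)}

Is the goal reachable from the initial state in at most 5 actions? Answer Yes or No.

Yes

1. free(c,a)  →  {holds(a), inpos(b,c), inpos(c,a), linked(a,a), linked(a,c), linked(a,d), linked(b,a), linked(c,a), linked(c,c), linked(e,a), linked(e,c)}
2. free(a,b)  →  {inpos(a,b), inpos(b,c), inpos(c,a), linked(a,a), linked(a,c), linked(a,d), linked(b,a), linked(b,b), linked(c,a), linked(c,c), linked(e,a), linked(e,c)}
3. push(a,e)  →  {inpos(a,b), inpos(b,c), inpos(c,a), inpos(e,a), inpos(e,e), linked(a,c), linked(a,d), linked(b,a), linked(b,b), linked(c,a), linked(c,c), linked(e,c)}
optimal plan length = 3; 3 ≤ 5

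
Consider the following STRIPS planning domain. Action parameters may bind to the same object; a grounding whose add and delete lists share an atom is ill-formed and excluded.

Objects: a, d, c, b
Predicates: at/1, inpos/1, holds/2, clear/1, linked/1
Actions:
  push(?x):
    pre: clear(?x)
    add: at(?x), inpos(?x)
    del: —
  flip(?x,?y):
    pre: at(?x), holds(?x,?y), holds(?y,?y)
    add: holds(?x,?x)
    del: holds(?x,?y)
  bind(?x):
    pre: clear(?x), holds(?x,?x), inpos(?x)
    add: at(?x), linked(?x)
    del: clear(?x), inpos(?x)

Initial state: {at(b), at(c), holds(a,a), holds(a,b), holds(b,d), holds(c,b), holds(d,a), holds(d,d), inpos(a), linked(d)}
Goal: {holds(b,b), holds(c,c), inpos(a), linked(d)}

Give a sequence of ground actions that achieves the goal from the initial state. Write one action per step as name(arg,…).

1. flip(b,d)  →  {at(b), at(c), holds(a,a), holds(a,b), holds(b,b), holds(c,b), holds(d,a), holds(d,d), inpos(a), linked(d)}
2. flip(c,b)  →  {at(b), at(c), holds(a,a), holds(a,b), holds(b,b), holds(c,c), holds(d,a), holds(d,d), inpos(a), linked(d)}

flip(b,d); flip(c,b)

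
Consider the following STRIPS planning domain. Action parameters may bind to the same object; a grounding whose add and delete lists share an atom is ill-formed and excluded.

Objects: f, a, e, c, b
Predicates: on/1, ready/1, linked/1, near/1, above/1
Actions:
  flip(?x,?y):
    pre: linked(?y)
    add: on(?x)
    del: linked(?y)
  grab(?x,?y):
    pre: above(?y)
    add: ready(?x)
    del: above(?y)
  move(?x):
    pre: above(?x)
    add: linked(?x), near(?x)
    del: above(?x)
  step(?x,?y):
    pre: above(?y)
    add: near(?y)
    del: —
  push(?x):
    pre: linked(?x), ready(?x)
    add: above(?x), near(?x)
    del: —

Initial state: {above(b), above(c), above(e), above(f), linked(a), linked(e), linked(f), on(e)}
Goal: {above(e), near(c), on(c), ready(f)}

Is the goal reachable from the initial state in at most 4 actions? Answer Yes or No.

1. flip(c,f)  →  {above(b), above(c), above(e), above(f), linked(a), linked(e), on(c), on(e)}
2. grab(f,f)  →  {above(b), above(c), above(e), linked(a), linked(e), on(c), on(e), ready(f)}
3. move(c)  →  {above(b), above(e), linked(a), linked(c), linked(e), near(c), on(c), on(e), ready(f)}
optimal plan length = 3; 3 ≤ 4

Yes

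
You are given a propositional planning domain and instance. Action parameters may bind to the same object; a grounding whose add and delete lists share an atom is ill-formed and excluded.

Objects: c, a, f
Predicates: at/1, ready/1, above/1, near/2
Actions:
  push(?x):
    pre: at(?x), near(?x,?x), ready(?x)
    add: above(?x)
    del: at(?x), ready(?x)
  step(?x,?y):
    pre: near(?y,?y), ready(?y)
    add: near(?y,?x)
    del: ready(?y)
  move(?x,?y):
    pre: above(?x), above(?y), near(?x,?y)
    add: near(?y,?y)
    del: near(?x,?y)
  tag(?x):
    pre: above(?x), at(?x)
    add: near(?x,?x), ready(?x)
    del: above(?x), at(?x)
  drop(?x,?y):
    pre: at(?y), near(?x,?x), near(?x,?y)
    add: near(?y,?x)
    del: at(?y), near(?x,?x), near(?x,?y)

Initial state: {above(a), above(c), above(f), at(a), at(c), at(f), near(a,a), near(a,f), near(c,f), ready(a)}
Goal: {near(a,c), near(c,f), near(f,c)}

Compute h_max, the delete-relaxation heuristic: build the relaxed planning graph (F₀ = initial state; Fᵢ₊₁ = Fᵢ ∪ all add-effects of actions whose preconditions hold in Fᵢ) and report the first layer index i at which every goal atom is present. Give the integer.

F0 = init (10 atoms)
F1 = F0 ∪ {near(a,c), near(c,c), near(f,a), near(f,f), ready(c), ready(f)}  (16 atoms)
F2 = F1 ∪ {near(c,a), near(f,c)}  (18 atoms)
goal ⊆ F2  ⇒  h_max = 2

2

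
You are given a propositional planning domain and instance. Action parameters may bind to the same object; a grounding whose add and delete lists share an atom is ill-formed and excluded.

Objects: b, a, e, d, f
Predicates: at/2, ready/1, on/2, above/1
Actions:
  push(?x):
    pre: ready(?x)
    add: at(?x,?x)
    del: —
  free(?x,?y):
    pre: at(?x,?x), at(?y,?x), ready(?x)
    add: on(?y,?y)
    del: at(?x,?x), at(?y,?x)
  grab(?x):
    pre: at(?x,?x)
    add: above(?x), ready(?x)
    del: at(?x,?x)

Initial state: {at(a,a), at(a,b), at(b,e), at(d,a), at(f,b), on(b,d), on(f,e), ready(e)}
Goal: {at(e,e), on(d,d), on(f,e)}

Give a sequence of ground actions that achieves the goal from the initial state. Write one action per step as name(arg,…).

push(e); grab(a); push(a); free(a,d)

1. push(e)  →  {at(a,a), at(a,b), at(b,e), at(d,a), at(e,e), at(f,b), on(b,d), on(f,e), ready(e)}
2. grab(a)  →  {above(a), at(a,b), at(b,e), at(d,a), at(e,e), at(f,b), on(b,d), on(f,e), ready(a), ready(e)}
3. push(a)  →  {above(a), at(a,a), at(a,b), at(b,e), at(d,a), at(e,e), at(f,b), on(b,d), on(f,e), ready(a), ready(e)}
4. free(a,d)  →  {above(a), at(a,b), at(b,e), at(e,e), at(f,b), on(b,d), on(d,d), on(f,e), ready(a), ready(e)}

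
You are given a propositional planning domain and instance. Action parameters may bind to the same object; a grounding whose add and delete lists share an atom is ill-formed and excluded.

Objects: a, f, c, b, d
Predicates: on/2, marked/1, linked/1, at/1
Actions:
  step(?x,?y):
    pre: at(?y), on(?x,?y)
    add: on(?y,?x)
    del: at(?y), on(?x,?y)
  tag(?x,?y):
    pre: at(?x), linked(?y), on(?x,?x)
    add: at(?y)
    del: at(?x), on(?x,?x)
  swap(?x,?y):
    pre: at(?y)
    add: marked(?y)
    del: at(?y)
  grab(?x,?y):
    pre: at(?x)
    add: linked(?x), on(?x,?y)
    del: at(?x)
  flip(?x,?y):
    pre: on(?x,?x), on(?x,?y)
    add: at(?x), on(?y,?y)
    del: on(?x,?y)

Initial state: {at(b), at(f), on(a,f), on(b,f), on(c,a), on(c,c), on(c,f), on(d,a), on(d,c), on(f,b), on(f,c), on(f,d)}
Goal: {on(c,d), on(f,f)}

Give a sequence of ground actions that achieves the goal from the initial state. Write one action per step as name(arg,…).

flip(c,f); step(d,c)

1. flip(c,f)  →  {at(b), at(c), at(f), on(a,f), on(b,f), on(c,a), on(c,c), on(d,a), on(d,c), on(f,b), on(f,c), on(f,d), on(f,f)}
2. step(d,c)  →  {at(b), at(f), on(a,f), on(b,f), on(c,a), on(c,c), on(c,d), on(d,a), on(f,b), on(f,c), on(f,d), on(f,f)}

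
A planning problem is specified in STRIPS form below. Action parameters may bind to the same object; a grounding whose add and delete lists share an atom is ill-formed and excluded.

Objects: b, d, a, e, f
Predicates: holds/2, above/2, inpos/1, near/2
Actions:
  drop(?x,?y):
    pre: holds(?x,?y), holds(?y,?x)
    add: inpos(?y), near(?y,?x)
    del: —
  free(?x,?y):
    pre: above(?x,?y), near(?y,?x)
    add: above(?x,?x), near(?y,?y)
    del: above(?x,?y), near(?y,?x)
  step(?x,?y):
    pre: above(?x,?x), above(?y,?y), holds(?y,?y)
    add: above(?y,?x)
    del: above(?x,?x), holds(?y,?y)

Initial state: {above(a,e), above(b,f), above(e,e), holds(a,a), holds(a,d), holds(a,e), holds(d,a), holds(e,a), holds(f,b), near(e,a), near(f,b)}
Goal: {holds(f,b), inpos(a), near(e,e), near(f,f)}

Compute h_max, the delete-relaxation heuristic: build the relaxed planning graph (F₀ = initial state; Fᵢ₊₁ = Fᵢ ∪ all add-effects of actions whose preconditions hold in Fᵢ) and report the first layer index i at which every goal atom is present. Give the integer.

F0 = init (11 atoms)
F1 = F0 ∪ {above(a,a), above(b,b), inpos(a), inpos(d), inpos(e), near(a,a), near(a,d), near(a,e), near(d,a), near(e,e), near(f,f)}  (22 atoms)
goal ⊆ F1  ⇒  h_max = 1

1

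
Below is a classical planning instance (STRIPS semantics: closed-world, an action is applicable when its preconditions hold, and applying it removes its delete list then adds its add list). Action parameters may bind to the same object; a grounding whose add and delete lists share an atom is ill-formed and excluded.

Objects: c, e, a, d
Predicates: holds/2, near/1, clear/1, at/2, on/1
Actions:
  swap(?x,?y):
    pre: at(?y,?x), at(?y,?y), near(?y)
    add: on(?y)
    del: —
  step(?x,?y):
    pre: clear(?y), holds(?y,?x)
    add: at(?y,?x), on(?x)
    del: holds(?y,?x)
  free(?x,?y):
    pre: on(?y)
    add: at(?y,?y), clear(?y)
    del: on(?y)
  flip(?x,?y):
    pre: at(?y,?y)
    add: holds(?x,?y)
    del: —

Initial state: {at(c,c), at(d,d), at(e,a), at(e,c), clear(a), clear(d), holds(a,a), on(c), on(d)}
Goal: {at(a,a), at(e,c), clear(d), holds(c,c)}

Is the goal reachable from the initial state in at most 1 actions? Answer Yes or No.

1. step(a,a)  →  {at(a,a), at(c,c), at(d,d), at(e,a), at(e,c), clear(a), clear(d), on(a), on(c), on(d)}
2. flip(c,c)  →  {at(a,a), at(c,c), at(d,d), at(e,a), at(e,c), clear(a), clear(d), holds(c,c), on(a), on(c), on(d)}
optimal plan length = 2; 2 > 1

No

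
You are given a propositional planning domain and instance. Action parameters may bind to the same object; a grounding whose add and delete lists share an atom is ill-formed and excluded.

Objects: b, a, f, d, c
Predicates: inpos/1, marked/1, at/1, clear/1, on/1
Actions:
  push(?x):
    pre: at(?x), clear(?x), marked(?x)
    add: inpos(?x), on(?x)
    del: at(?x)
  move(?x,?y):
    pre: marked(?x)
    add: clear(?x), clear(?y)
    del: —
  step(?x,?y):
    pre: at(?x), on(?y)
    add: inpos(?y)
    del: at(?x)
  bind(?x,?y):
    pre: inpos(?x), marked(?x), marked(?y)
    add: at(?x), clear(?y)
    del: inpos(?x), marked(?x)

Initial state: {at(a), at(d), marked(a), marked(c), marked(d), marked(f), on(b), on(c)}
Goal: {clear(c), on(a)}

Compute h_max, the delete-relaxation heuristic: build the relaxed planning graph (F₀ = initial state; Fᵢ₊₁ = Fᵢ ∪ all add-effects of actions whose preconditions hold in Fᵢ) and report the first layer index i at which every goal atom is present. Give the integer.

2

F0 = init (8 atoms)
F1 = F0 ∪ {clear(a), clear(b), clear(c), clear(d), clear(f), inpos(b), inpos(c)}  (15 atoms)
F2 = F1 ∪ {at(c), inpos(a), inpos(d), on(a), on(d)}  (20 atoms)
goal ⊆ F2  ⇒  h_max = 2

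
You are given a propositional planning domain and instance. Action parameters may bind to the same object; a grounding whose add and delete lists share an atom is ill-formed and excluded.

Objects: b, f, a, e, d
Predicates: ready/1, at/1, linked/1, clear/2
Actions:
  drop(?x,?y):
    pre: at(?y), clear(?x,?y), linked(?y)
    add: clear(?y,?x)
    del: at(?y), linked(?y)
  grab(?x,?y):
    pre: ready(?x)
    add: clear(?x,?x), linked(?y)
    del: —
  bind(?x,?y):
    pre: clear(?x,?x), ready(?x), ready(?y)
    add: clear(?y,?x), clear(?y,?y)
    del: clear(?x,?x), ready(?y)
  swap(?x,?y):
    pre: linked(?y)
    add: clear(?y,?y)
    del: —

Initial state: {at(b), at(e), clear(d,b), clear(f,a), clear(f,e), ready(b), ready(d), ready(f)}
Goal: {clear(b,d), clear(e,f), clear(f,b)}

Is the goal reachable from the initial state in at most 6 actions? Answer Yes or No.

Yes

1. grab(b,b)  →  {at(b), at(e), clear(b,b), clear(d,b), clear(f,a), clear(f,e), linked(b), ready(b), ready(d), ready(f)}
2. drop(d,b)  →  {at(e), clear(b,b), clear(b,d), clear(d,b), clear(f,a), clear(f,e), ready(b), ready(d), ready(f)}
3. grab(b,e)  →  {at(e), clear(b,b), clear(b,d), clear(d,b), clear(f,a), clear(f,e), linked(e), ready(b), ready(d), ready(f)}
4. drop(f,e)  →  {clear(b,b), clear(b,d), clear(d,b), clear(e,f), clear(f,a), clear(f,e), ready(b), ready(d), ready(f)}
5. bind(b,f)  →  {clear(b,d), clear(d,b), clear(e,f), clear(f,a), clear(f,b), clear(f,e), clear(f,f), ready(b), ready(d)}
optimal plan length = 5; 5 ≤ 6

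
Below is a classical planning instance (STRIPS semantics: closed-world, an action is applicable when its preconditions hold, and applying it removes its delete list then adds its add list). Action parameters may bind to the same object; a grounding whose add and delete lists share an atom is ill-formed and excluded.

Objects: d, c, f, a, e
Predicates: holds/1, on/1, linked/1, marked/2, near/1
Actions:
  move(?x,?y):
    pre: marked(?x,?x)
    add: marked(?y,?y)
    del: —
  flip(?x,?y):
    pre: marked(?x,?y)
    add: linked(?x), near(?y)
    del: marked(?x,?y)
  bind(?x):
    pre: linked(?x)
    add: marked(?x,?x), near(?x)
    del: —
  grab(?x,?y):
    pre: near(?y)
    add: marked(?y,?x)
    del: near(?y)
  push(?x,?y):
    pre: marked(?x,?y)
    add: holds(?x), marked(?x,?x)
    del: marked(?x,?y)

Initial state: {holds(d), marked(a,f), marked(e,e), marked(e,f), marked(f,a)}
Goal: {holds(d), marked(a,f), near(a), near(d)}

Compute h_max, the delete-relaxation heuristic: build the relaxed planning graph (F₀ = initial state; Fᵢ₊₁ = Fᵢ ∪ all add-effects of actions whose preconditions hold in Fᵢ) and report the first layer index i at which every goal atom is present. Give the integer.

F0 = init (5 atoms)
F1 = F0 ∪ {holds(a), holds(e), holds(f), linked(a), linked(e), linked(f), marked(a,a), marked(c,c), marked(d,d), marked(f,f), near(a), near(e), near(f)}  (18 atoms)
F2 = F1 ∪ {linked(c), linked(d), marked(a,c), marked(a,d), marked(a,e), marked(e,a), marked(e,c), marked(e,d), marked(f,c), marked(f,d), marked(f,e), near(c), near(d)}  (31 atoms)
goal ⊆ F2  ⇒  h_max = 2

2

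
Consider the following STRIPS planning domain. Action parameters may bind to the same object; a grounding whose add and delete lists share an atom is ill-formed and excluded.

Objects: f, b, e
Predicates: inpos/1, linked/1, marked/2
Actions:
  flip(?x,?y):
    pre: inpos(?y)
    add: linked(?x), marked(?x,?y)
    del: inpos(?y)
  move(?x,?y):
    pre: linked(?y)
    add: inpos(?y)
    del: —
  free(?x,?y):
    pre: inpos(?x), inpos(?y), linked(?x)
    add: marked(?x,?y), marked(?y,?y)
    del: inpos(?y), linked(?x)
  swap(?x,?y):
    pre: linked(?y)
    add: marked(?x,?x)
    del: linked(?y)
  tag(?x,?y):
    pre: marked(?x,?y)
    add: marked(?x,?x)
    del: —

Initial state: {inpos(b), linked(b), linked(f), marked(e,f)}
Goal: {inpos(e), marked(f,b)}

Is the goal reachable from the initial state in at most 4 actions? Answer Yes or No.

Yes

1. flip(f,b)  →  {linked(b), linked(f), marked(e,f), marked(f,b)}
2. move(f,f)  →  {inpos(f), linked(b), linked(f), marked(e,f), marked(f,b)}
3. flip(e,f)  →  {linked(b), linked(e), linked(f), marked(e,f), marked(f,b)}
4. move(f,e)  →  {inpos(e), linked(b), linked(e), linked(f), marked(e,f), marked(f,b)}
optimal plan length = 4; 4 ≤ 4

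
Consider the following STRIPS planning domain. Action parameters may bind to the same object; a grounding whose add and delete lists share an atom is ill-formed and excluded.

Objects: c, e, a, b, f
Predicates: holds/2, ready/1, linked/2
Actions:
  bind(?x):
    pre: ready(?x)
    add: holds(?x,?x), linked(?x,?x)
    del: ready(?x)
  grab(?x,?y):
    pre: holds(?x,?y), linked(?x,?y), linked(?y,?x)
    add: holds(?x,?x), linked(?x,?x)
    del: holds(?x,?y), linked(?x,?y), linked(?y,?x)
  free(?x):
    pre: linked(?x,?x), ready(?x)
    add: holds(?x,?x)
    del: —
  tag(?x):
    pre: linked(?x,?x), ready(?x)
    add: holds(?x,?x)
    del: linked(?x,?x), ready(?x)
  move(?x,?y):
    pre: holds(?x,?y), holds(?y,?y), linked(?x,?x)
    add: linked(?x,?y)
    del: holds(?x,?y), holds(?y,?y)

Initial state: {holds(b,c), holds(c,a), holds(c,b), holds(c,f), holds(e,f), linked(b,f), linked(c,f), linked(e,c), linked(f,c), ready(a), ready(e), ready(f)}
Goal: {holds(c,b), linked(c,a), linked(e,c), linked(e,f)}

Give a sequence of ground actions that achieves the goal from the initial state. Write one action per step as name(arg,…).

1. bind(e)  →  {holds(b,c), holds(c,a), holds(c,b), holds(c,f), holds(e,e), holds(e,f), linked(b,f), linked(c,f), linked(e,c), linked(e,e), linked(f,c), ready(a), ready(f)}
2. bind(a)  →  {holds(a,a), holds(b,c), holds(c,a), holds(c,b), holds(c,f), holds(e,e), holds(e,f), linked(a,a), linked(b,f), linked(c,f), linked(e,c), linked(e,e), linked(f,c), ready(f)}
3. bind(f)  →  {holds(a,a), holds(b,c), holds(c,a), holds(c,b), holds(c,f), holds(e,e), holds(e,f), holds(f,f), linked(a,a), linked(b,f), linked(c,f), linked(e,c), linked(e,e), linked(f,c), linked(f,f)}
4. grab(c,f)  →  {holds(a,a), holds(b,c), holds(c,a), holds(c,b), holds(c,c), holds(e,e), holds(e,f), holds(f,f), linked(a,a), linked(b,f), linked(c,c), linked(e,c), linked(e,e), linked(f,f)}
5. move(c,a)  →  {holds(b,c), holds(c,b), holds(c,c), holds(e,e), holds(e,f), holds(f,f), linked(a,a), linked(b,f), linked(c,a), linked(c,c), linked(e,c), linked(e,e), linked(f,f)}
6. move(e,f)  →  {holds(b,c), holds(c,b), holds(c,c), holds(e,e), linked(a,a), linked(b,f), linked(c,a), linked(c,c), linked(e,c), linked(e,e), linked(e,f), linked(f,f)}

bind(e); bind(a); bind(f); grab(c,f); move(c,a); move(e,f)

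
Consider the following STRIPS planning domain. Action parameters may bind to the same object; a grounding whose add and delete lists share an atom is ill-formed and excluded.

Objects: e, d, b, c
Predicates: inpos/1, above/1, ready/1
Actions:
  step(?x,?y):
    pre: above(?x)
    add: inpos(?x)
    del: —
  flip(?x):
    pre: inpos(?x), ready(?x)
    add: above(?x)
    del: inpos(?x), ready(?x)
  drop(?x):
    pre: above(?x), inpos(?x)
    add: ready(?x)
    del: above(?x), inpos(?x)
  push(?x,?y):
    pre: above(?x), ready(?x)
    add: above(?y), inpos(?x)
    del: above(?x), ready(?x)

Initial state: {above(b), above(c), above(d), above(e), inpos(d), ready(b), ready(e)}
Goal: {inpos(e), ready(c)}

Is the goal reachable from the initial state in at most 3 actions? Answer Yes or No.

Yes

1. step(e,e)  →  {above(b), above(c), above(d), above(e), inpos(d), inpos(e), ready(b), ready(e)}
2. step(c,e)  →  {above(b), above(c), above(d), above(e), inpos(c), inpos(d), inpos(e), ready(b), ready(e)}
3. drop(c)  →  {above(b), above(d), above(e), inpos(d), inpos(e), ready(b), ready(c), ready(e)}
optimal plan length = 3; 3 ≤ 3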